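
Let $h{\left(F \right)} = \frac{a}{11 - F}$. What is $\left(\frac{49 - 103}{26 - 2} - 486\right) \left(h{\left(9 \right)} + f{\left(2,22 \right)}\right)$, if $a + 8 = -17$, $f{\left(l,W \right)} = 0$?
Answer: $\frac{48825}{8} \approx 6103.1$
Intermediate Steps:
$a = -25$ ($a = -8 - 17 = -25$)
$h{\left(F \right)} = - \frac{25}{11 - F}$
$\left(\frac{49 - 103}{26 - 2} - 486\right) \left(h{\left(9 \right)} + f{\left(2,22 \right)}\right) = \left(\frac{49 - 103}{26 - 2} - 486\right) \left(\frac{25}{-11 + 9} + 0\right) = \left(- \frac{54}{24} - 486\right) \left(\frac{25}{-2} + 0\right) = \left(\left(-54\right) \frac{1}{24} - 486\right) \left(25 \left(- \frac{1}{2}\right) + 0\right) = \left(- \frac{9}{4} - 486\right) \left(- \frac{25}{2} + 0\right) = \left(- \frac{1953}{4}\right) \left(- \frac{25}{2}\right) = \frac{48825}{8}$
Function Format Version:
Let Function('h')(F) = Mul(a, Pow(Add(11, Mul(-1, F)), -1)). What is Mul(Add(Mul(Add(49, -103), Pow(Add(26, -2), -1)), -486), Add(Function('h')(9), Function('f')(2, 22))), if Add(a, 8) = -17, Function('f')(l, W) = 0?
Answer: Rational(48825, 8) ≈ 6103.1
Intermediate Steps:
a = -25 (a = Add(-8, -17) = -25)
Function('h')(F) = Mul(-25, Pow(Add(11, Mul(-1, F)), -1))
Mul(Add(Mul(Add(49, -103), Pow(Add(26, -2), -1)), -486), Add(Function('h')(9), Function('f')(2, 22))) = Mul(Add(Mul(Add(49, -103), Pow(Add(26, -2), -1)), -486), Add(Mul(25, Pow(Add(-11, 9), -1)), 0)) = Mul(Add(Mul(-54, Pow(24, -1)), -486), Add(Mul(25, Pow(-2, -1)), 0)) = Mul(Add(Mul(-54, Rational(1, 24)), -486), Add(Mul(25, Rational(-1, 2)), 0)) = Mul(Add(Rational(-9, 4), -486), Add(Rational(-25, 2), 0)) = Mul(Rational(-1953, 4), Rational(-25, 2)) = Rational(48825, 8)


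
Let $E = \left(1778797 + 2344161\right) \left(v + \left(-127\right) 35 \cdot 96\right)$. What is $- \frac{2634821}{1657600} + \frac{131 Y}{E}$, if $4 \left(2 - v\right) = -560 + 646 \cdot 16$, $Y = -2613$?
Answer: $- \frac{55501145733627299}{34916493516934400} \approx -1.5895$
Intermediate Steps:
$v = -2442$ ($v = 2 - \frac{-560 + 646 \cdot 16}{4} = 2 - \frac{-560 + 10336}{4} = 2 - 2444 = -2442$)
$E = -1769416901196$ ($E = \left(1778797 + 2344161\right) \left(-2442 + \left(-127\right) 35 \cdot 96\right) = 4122958 \left(-2442 - 426720\right) = 4122958 \left(-429162\right) = -1769416901196$)
$- \frac{2634821}{1657600} + \frac{131 Y}{E} = - \frac{2634821}{1657600} + \frac{131 \left(-2613\right)}{-1769416901196} = \left(-2634821\right) \frac{1}{1657600} - - \frac{114101}{589805633732} = - \frac{376403}{236800} + \frac{114101}{589805633732} = - \frac{55501145733627299}{34916493516934400}$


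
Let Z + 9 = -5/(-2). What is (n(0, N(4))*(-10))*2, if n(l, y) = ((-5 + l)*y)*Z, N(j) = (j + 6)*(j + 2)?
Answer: -39000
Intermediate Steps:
Z = -13/2 (Z = -9 - 5/(-2) = -9 - 5*(-½) = -9 + 5/2 = -13/2 ≈ -6.5000)
N(j) = (2 + j)*(6 + j) (N(j) = (6 + j)*(2 + j) = (2 + j)*(6 + j))
n(l, y) = -13*y*(-5 + l)/2 (n(l, y) = ((-5 + l)*y)*(-13/2) = (y*(-5 + l))*(-13/2) = -13*y*(-5 + l)/2)
(n(0, N(4))*(-10))*2 = ((13*(12 + 4² + 8*4)*(5 - 1*0)/2)*(-10))*2 = ((13*(12 + 16 + 32)*(5 + 0)/2)*(-10))*2 = (((13/2)*60*5)*(-10))*2 = (1950*(-10))*2 = -19500*2 = -39000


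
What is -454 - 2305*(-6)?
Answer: 13376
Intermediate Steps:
-454 - 2305*(-6) = -454 - 461*(-30) = -454 + 13830 = 13376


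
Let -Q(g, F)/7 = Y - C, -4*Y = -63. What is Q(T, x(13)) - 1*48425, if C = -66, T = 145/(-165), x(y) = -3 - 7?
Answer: -195989/4 ≈ -48997.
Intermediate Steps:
x(y) = -10
Y = 63/4 (Y = -¼*(-63) = 63/4 ≈ 15.750)
T = -29/33 (T = 145*(-1/165) = -29/33 ≈ -0.87879)
Q(g, F) = -2289/4 (Q(g, F) = -7*(63/4 - 1*(-66)) = -7*(63/4 + 66) = -7*327/4 = -2289/4)
Q(T, x(13)) - 1*48425 = -2289/4 - 1*48425 = -2289/4 - 48425 = -195989/4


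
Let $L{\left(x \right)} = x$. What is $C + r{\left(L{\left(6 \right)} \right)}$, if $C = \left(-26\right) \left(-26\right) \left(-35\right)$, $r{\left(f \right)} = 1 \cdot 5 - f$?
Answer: $-23661$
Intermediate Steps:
$r{\left(f \right)} = 5 - f$
$C = -23660$ ($C = 676 \left(-35\right) = -23660$)
$C + r{\left(L{\left(6 \right)} \right)} = -23660 + \left(5 - 6\right) = -23660 - 1 = -23661$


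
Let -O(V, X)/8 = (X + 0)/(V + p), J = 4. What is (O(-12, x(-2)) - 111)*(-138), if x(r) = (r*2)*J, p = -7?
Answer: 308706/19 ≈ 16248.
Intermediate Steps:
x(r) = 8*r (x(r) = (r*2)*4 = (2*r)*4 = 8*r)
O(V, X) = -8*X/(-7 + V) (O(V, X) = -8*(X + 0)/(V - 7) = -8*X/(-7 + V))
(O(-12, x(-2)) - 111)*(-138) = (-8*8*(-2)/(-7 - 12) - 111)*(-138) = (-8*(-16)/(-19) - 111)*(-138) = (-8*(-16)*(-1/19) - 111)*(-138) = (-128/19 - 111)*(-138) = -2237/19*(-138) = 308706/19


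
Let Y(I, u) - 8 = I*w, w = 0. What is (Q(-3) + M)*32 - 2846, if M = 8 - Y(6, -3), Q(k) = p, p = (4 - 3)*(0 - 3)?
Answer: -2942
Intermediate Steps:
Y(I, u) = 8 (Y(I, u) = 8 + I*0 = 8 + 0 = 8)
p = -3 (p = 1*(-3) = -3)
Q(k) = -3
M = 0 (M = 8 - 1*8 = 8 - 8 = 0)
(Q(-3) + M)*32 - 2846 = (-3 + 0)*32 - 2846 = -3*32 - 2846 = -96 - 2846 = -2942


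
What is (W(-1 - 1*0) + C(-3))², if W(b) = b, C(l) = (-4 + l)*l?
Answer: 400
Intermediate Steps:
C(l) = l*(-4 + l)
(W(-1 - 1*0) + C(-3))² = ((-1 - 1*0) - 3*(-4 - 3))² = ((-1 + 0) - 3*(-7))² = (-1 + 21)² = 20² = 400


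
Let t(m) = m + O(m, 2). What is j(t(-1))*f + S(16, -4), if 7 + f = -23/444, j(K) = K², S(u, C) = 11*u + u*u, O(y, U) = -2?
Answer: 54543/148 ≈ 368.53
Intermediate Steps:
t(m) = -2 + m (t(m) = m - 2 = -2 + m)
S(u, C) = u² + 11*u (S(u, C) = 11*u + u² = u² + 11*u)
f = -3131/444 (f = -7 - 23/444 = -3131/444 ≈ -7.0518)
j(t(-1))*f + S(16, -4) = (-2 - 1)²*(-3131/444) + 16*(11 + 16) = (-3)²*(-3131/444) + 16*27 = 9*(-3131/444) + 432 = -9393/148 + 432 = 54543/148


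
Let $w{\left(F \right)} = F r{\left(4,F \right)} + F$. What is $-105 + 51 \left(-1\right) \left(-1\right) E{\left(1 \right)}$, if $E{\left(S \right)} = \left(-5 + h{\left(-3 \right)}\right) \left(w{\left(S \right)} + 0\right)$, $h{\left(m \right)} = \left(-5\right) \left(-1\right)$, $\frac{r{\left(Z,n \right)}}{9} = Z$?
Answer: $-105$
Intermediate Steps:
$r{\left(Z,n \right)} = 9 Z$
$h{\left(m \right)} = 5$
$w{\left(F \right)} = 37 F$ ($w{\left(F \right)} = F 9 \cdot 4 + F = F 36 + F = 36 F + F = 37 F$)
$E{\left(S \right)} = 0$ ($E{\left(S \right)} = \left(-5 + 5\right) \left(37 S + 0\right) = 0 \cdot 37 S = 0$)
$-105 + 51 \left(-1\right) \left(-1\right) E{\left(1 \right)} = -105 + 51 \left(-1\right) \left(-1\right) 0 = -105 + 51 \cdot 1 \cdot 0 = -105 + 51 \cdot 0 = -105 + 0 = -105$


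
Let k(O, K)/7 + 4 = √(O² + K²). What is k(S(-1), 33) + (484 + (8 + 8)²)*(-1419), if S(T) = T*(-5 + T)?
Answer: -1050088 + 105*√5 ≈ -1.0499e+6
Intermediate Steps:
k(O, K) = -28 + 7*√(K² + O²) (k(O, K) = -28 + 7*√(O² + K²) = -28 + 7*√(K² + O²))
k(S(-1), 33) + (484 + (8 + 8)²)*(-1419) = (-28 + 7*√(33² + (-(-5 - 1))²)) + (484 + (8 + 8)²)*(-1419) = (-28 + 7*√(1089 + (-1*(-6))²)) + (484 + 16²)*(-1419) = (-28 + 7*√(1089 + 6²)) + (484 + 256)*(-1419) = (-28 + 7*√(1089 + 36)) + 740*(-1419) = (-28 + 7*√1125) - 1050060 = (-28 + 7*(15*√5)) - 1050060 = (-28 + 105*√5) - 1050060 = -1050088 + 105*√5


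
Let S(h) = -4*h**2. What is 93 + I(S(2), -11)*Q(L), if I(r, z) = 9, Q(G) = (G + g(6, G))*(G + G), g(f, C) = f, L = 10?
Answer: 2973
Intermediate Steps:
Q(G) = 2*G*(6 + G) (Q(G) = (G + 6)*(G + G) = (6 + G)*(2*G) = 2*G*(6 + G))
93 + I(S(2), -11)*Q(L) = 93 + 9*(2*10*(6 + 10)) = 93 + 9*(2*10*16) = 93 + 9*320 = 93 + 2880 = 2973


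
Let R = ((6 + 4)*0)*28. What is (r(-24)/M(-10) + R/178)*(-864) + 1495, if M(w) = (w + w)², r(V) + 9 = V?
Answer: 39157/25 ≈ 1566.3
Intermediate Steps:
r(V) = -9 + V
M(w) = 4*w² (M(w) = (2*w)² = 4*w²)
R = 0 (R = (10*0)*28 = 0*28 = 0)
(r(-24)/M(-10) + R/178)*(-864) + 1495 = ((-9 - 24)/((4*(-10)²)) + 0/178)*(-864) + 1495 = (-33/(4*100) + 0*(1/178))*(-864) + 1495 = (-33/400 + 0)*(-864) + 1495 = -33/400*(-864) + 1495 = 1782/25 + 1495 = 39157/25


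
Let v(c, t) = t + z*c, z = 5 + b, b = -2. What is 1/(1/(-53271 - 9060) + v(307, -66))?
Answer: 62331/53293004 ≈ 0.0011696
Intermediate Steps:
z = 3 (z = 5 - 2 = 3)
v(c, t) = t + 3*c
1/(1/(-53271 - 9060) + v(307, -66)) = 1/(1/(-53271 - 9060) + (-66 + 3*307)) = 1/(1/(-62331) + (-66 + 921)) = 1/(-1/62331 + 855) = 1/(53293004/62331) = 62331/53293004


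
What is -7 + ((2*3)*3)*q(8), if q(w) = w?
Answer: 137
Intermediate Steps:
-7 + ((2*3)*3)*q(8) = -7 + ((2*3)*3)*8 = -7 + (6*3)*8 = -7 + 18*8 = -7 + 144 = 137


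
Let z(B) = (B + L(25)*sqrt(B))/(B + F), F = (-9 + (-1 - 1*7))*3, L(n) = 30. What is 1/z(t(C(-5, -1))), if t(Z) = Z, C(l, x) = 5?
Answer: 46/895 - 276*sqrt(5)/895 ≈ -0.63816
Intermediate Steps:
F = -51 (F = (-9 + (-1 - 7))*3 = (-9 - 8)*3 = -17*3 = -51)
z(B) = (B + 30*sqrt(B))/(-51 + B) (z(B) = (B + 30*sqrt(B))/(B - 51) = (B + 30*sqrt(B))/(-51 + B))
1/z(t(C(-5, -1))) = 1/((5 + 30*sqrt(5))/(-51 + 5)) = 1/((5 + 30*sqrt(5))/(-46)) = 1/(-(5 + 30*sqrt(5))/46) = 1/(-5/46 - 15*sqrt(5)/23)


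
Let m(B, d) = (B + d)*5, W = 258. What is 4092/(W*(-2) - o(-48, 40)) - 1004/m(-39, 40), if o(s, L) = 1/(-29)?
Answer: -15616192/74815 ≈ -208.73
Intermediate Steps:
o(s, L) = -1/29
m(B, d) = 5*B + 5*d
4092/(W*(-2) - o(-48, 40)) - 1004/m(-39, 40) = 4092/(258*(-2) - 1*(-1/29)) - 1004/(5*(-39) + 5*40) = 4092/(-516 + 1/29) - 1004/(-195 + 200) = 4092/(-14963/29) - 1004/5 = 4092*(-29/14963) - 1004*⅕ = -118668/14963 - 1004/5 = -15616192/74815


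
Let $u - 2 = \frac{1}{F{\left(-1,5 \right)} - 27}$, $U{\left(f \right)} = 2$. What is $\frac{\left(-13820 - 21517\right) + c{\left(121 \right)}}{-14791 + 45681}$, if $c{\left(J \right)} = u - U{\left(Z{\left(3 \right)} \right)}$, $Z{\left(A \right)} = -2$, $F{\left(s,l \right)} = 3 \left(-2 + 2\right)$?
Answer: $- \frac{95410}{83403} \approx -1.144$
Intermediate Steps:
$F{\left(s,l \right)} = 0$ ($F{\left(s,l \right)} = 3 \cdot 0 = 0$)
$u = \frac{53}{27}$ ($u = 2 + \frac{1}{0 - 27} = 2 + \frac{1}{-27} = 2 - \frac{1}{27} = \frac{53}{27} \approx 1.963$)
$c{\left(J \right)} = - \frac{1}{27}$ ($c{\left(J \right)} = \frac{53}{27} - 2 = - \frac{1}{27}$)
$\frac{\left(-13820 - 21517\right) + c{\left(121 \right)}}{-14791 + 45681} = \frac{\left(-13820 - 21517\right) - \frac{1}{27}}{-14791 + 45681} = \frac{\left(-13820 - 21517\right) - \frac{1}{27}}{30890} = \left(-35337 - \frac{1}{27}\right) \frac{1}{30890} = \left(- \frac{954100}{27}\right) \frac{1}{30890} = - \frac{95410}{83403}$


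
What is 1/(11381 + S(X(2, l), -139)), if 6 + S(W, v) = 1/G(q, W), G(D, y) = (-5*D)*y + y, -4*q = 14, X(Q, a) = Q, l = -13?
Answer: 37/420876 ≈ 8.7912e-5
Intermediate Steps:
q = -7/2 (q = -1/4*14 = -7/2 ≈ -3.5000)
G(D, y) = y - 5*D*y (G(D, y) = -5*D*y + y = y - 5*D*y)
S(W, v) = -6 + 2/(37*W) (S(W, v) = -6 + 1/(W*(1 - 5*(-7/2))) = -6 + 1/(W*(1 + 35/2)) = -6 + 1/(W*(37/2)) = -6 + 1/(37*W/2) = -6 + 2/(37*W))
1/(11381 + S(X(2, l), -139)) = 1/(11381 + (-6 + (2/37)/2)) = 1/(11381 + (-6 + (2/37)*(1/2))) = 1/(11381 + (-6 + 1/37)) = 1/(11381 - 221/37) = 1/(420876/37) = 37/420876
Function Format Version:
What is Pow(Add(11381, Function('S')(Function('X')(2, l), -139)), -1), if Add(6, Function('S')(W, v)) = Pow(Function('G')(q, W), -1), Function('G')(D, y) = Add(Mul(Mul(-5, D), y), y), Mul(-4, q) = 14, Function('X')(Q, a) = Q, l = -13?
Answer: Rational(37, 420876) ≈ 8.7912e-5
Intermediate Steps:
q = Rational(-7, 2) (q = Mul(Rational(-1, 4), 14) = Rational(-7, 2) ≈ -3.5000)
Function('G')(D, y) = Add(y, Mul(-5, D, y)) (Function('G')(D, y) = Add(Mul(-5, D, y), y) = Add(y, Mul(-5, D, y)))
Function('S')(W, v) = Add(-6, Mul(Rational(2, 37), Pow(W, -1))) (Function('S')(W, v) = Add(-6, Pow(Mul(W, Add(1, Mul(-5, Rational(-7, 2)))), -1)) = Add(-6, Pow(Mul(W, Add(1, Rational(35, 2))), -1)) = Add(-6, Pow(Mul(W, Rational(37, 2)), -1)) = Add(-6, Pow(Mul(Rational(37, 2), W), -1)) = Add(-6, Mul(Rational(2, 37), Pow(W, -1))))
Pow(Add(11381, Function('S')(Function('X')(2, l), -139)), -1) = Pow(Add(11381, Add(-6, Mul(Rational(2, 37), Pow(2, -1)))), -1) = Pow(Add(11381, Add(-6, Mul(Rational(2, 37), Rational(1, 2)))), -1) = Pow(Add(11381, Add(-6, Rational(1, 37))), -1) = Pow(Add(11381, Rational(-221, 37)), -1) = Pow(Rational(420876, 37), -1) = Rational(37, 420876)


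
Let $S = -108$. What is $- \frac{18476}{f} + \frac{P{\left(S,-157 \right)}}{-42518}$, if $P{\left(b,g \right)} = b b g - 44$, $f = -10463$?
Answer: $\frac{9973185382}{222432917} \approx 44.837$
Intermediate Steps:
$P{\left(b,g \right)} = -44 + g b^{2}$ ($P{\left(b,g \right)} = b^{2} g - 44 = g b^{2} - 44 = -44 + g b^{2}$)
$- \frac{18476}{f} + \frac{P{\left(S,-157 \right)}}{-42518} = - \frac{18476}{-10463} + \frac{-44 - 157 \left(-108\right)^{2}}{-42518} = \left(-18476\right) \left(- \frac{1}{10463}\right) + \left(-44 - 1831248\right) \left(- \frac{1}{42518}\right) = \frac{18476}{10463} + \left(-44 - 1831248\right) \left(- \frac{1}{42518}\right) = \frac{18476}{10463} - - \frac{915646}{21259} = \frac{18476}{10463} + \frac{915646}{21259} = \frac{9973185382}{222432917}$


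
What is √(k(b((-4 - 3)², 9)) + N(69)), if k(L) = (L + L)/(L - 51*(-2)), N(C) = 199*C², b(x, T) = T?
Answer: √1297044213/37 ≈ 973.37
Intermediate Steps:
k(L) = 2*L/(102 + L) (k(L) = (2*L)/(L + 102) = (2*L)/(102 + L) = 2*L/(102 + L))
√(k(b((-4 - 3)², 9)) + N(69)) = √(2*9/(102 + 9) + 199*69²) = √(2*9/111 + 199*4761) = √(2*9*(1/111) + 947439) = √(6/37 + 947439) = √(35055249/37) = √1297044213/37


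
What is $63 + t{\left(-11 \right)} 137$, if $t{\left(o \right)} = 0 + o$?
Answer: $-1444$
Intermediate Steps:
$t{\left(o \right)} = o$
$63 + t{\left(-11 \right)} 137 = 63 - 1507 = -1444$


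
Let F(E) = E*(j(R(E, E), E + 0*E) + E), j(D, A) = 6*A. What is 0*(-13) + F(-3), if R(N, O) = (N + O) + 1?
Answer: 63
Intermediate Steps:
R(N, O) = 1 + N + O
F(E) = 7*E² (F(E) = E*(6*(E + 0*E) + E) = E*(6*(E + 0) + E) = E*(6*E + E) = E*(7*E) = 7*E²)
0*(-13) + F(-3) = 0*(-13) + 7*(-3)² = 0 + 7*9 = 0 + 63 = 63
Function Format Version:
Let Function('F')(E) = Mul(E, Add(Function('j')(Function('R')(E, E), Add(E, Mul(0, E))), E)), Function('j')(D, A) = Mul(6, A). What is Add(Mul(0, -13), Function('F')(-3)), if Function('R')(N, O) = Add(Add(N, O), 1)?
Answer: 63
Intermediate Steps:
Function('R')(N, O) = Add(1, N, O)
Function('F')(E) = Mul(7, Pow(E, 2)) (Function('F')(E) = Mul(E, Add(Mul(6, Add(E, Mul(0, E))), E)) = Mul(E, Add(Mul(6, Add(E, 0)), E)) = Mul(E, Add(Mul(6, E), E)) = Mul(E, Mul(7, E)) = Mul(7, Pow(E, 2)))
Add(Mul(0, -13), Function('F')(-3)) = Add(Mul(0, -13), Mul(7, Pow(-3, 2))) = Add(0, Mul(7, 9)) = Add(0, 63) = 63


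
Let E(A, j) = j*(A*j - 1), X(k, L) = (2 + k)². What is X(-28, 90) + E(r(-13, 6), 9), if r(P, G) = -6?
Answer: 181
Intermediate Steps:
E(A, j) = j*(-1 + A*j)
X(-28, 90) + E(r(-13, 6), 9) = (2 - 28)² + 9*(-1 - 6*9) = (-26)² + 9*(-1 - 54) = 676 + 9*(-55) = 676 - 495 = 181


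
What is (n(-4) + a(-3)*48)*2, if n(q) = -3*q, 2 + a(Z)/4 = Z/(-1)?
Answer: 408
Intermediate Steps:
a(Z) = -8 - 4*Z (a(Z) = -8 + 4*(Z/(-1)) = -8 + 4*(Z*(-1)) = -8 + 4*(-Z) = -8 - 4*Z)
(n(-4) + a(-3)*48)*2 = (-3*(-4) + (-8 - 4*(-3))*48)*2 = (12 + (-8 + 12)*48)*2 = (12 + 4*48)*2 = (12 + 192)*2 = 204*2 = 408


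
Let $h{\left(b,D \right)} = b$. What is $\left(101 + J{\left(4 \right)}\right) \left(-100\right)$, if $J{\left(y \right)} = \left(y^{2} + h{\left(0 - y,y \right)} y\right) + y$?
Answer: $-10500$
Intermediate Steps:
$J{\left(y \right)} = y$ ($J{\left(y \right)} = \left(y^{2} + \left(0 - y\right) y\right) + y = \left(y^{2} + - y y\right) + y = \left(y^{2} - y^{2}\right) + y = 0 + y = y$)
$\left(101 + J{\left(4 \right)}\right) \left(-100\right) = \left(101 + 4\right) \left(-100\right) = 105 \left(-100\right) = -10500$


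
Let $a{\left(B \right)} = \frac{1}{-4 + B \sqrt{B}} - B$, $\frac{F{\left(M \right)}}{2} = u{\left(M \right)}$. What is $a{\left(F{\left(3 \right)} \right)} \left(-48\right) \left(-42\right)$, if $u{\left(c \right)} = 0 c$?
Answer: $-504$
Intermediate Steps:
$u{\left(c \right)} = 0$
$F{\left(M \right)} = 0$ ($F{\left(M \right)} = 2 \cdot 0 = 0$)
$a{\left(B \right)} = \frac{1}{-4 + B^{\frac{3}{2}}} - B$
$a{\left(F{\left(3 \right)} \right)} \left(-48\right) \left(-42\right) = \frac{1 - 0^{\frac{5}{2}} + 4 \cdot 0}{-4 + 0^{\frac{3}{2}}} \left(-48\right) \left(-42\right) = \frac{1 - 0 + 0}{-4 + 0} \left(-48\right) \left(-42\right) = \frac{1 + 0 + 0}{-4} \left(-48\right) \left(-42\right) = \left(- \frac{1}{4}\right) 1 \left(-48\right) \left(-42\right) = \left(- \frac{1}{4}\right) \left(-48\right) \left(-42\right) = 12 \left(-42\right) = -504$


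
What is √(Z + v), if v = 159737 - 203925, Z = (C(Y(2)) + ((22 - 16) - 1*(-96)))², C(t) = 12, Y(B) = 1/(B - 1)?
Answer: 2*I*√7798 ≈ 176.61*I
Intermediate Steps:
Y(B) = 1/(-1 + B)
Z = 12996 (Z = (12 + ((22 - 16) - 1*(-96)))² = (12 + (6 + 96))² = (12 + 102)² = 114² = 12996)
v = -44188
√(Z + v) = √(12996 - 44188) = √(-31192) = 2*I*√7798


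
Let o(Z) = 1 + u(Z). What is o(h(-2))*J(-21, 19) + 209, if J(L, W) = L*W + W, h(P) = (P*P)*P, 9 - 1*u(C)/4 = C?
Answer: -26011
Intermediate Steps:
u(C) = 36 - 4*C
h(P) = P**3 (h(P) = P**2*P = P**3)
J(L, W) = W + L*W
o(Z) = 37 - 4*Z (o(Z) = 1 + (36 - 4*Z) = 37 - 4*Z)
o(h(-2))*J(-21, 19) + 209 = (37 - 4*(-2)**3)*(19*(1 - 21)) + 209 = (37 - 4*(-8))*(19*(-20)) + 209 = (37 + 32)*(-380) + 209 = 69*(-380) + 209 = -26220 + 209 = -26011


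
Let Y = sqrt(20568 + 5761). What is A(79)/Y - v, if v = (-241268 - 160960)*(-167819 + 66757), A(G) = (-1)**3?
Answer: -40649966136 - sqrt(26329)/26329 ≈ -4.0650e+10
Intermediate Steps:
A(G) = -1
Y = sqrt(26329) ≈ 162.26
v = 40649966136 (v = -402228*(-101062) = 40649966136)
A(79)/Y - v = -1/(sqrt(26329)) - 1*40649966136 = -sqrt(26329)/26329 - 40649966136 = -40649966136 - sqrt(26329)/26329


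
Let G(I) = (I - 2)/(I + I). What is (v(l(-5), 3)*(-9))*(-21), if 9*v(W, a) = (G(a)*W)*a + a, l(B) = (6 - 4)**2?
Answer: 105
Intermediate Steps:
l(B) = 4 (l(B) = 2**2 = 4)
G(I) = (-2 + I)/(2*I) (G(I) = (-2 + I)/((2*I)) = (-2 + I)*(1/(2*I)) = (-2 + I)/(2*I))
v(W, a) = a/9 + W*(-2 + a)/18 (v(W, a) = ((((-2 + a)/(2*a))*W)*a + a)/9 = ((W*(-2 + a)/(2*a))*a + a)/9 = (W*(-2 + a)/2 + a)/9 = (a + W*(-2 + a)/2)/9 = a/9 + W*(-2 + a)/18)
(v(l(-5), 3)*(-9))*(-21) = (((1/9)*3 + (1/18)*4*(-2 + 3))*(-9))*(-21) = ((1/3 + (1/18)*4*1)*(-9))*(-21) = ((1/3 + 2/9)*(-9))*(-21) = ((5/9)*(-9))*(-21) = -5*(-21) = 105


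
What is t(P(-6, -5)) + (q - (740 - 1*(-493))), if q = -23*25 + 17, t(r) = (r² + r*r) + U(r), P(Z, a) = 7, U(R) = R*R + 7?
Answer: -1637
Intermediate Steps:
U(R) = 7 + R² (U(R) = R² + 7 = 7 + R²)
t(r) = 7 + 3*r² (t(r) = (r² + r*r) + (7 + r²) = (r² + r²) + (7 + r²) = 2*r² + (7 + r²) = 7 + 3*r²)
q = -558 (q = -575 + 17 = -558)
t(P(-6, -5)) + (q - (740 - 1*(-493))) = (7 + 3*7²) + (-558 - (740 - 1*(-493))) = (7 + 3*49) + (-558 - (740 + 493)) = (7 + 147) + (-558 - 1*1233) = 154 + (-558 - 1233) = 154 - 1791 = -1637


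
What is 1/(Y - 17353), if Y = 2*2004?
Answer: -1/13345 ≈ -7.4934e-5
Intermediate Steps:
Y = 4008
1/(Y - 17353) = 1/(4008 - 17353) = 1/(-13345) = -1/13345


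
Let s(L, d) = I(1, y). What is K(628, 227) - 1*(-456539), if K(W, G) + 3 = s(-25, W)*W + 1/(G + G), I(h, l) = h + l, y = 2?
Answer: 208122681/454 ≈ 4.5842e+5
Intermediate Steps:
s(L, d) = 3 (s(L, d) = 1 + 2 = 3)
K(W, G) = -3 + 1/(2*G) + 3*W (K(W, G) = -3 + (3*W + 1/(G + G)) = -3 + (3*W + 1/(2*G)) = -3 + (1/(2*G) + 3*W) = -3 + 1/(2*G) + 3*W)
K(628, 227) - 1*(-456539) = (-3 + (½)/227 + 3*628) - 1*(-456539) = (-3 + (½)*(1/227) + 1884) + 456539 = (-3 + 1/454 + 1884) + 456539 = 853975/454 + 456539 = 208122681/454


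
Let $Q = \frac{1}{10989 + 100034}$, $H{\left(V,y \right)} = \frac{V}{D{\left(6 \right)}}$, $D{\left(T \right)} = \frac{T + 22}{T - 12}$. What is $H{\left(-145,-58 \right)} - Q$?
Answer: $\frac{48294991}{1554322} \approx 31.071$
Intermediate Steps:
$D{\left(T \right)} = \frac{22 + T}{-12 + T}$
$H{\left(V,y \right)} = - \frac{3 V}{14}$ ($H{\left(V,y \right)} = \frac{V}{\frac{1}{-12 + 6} \left(22 + 6\right)} = \frac{V}{\frac{1}{-6} \cdot 28} = \frac{V}{\left(- \frac{1}{6}\right) 28} = \frac{V}{- \frac{14}{3}} = V \left(- \frac{3}{14}\right) = - \frac{3 V}{14}$)
$Q = \frac{1}{111023} \approx 9.0071 \cdot 10^{-6}$
$H{\left(-145,-58 \right)} - Q = \left(- \frac{3}{14}\right) \left(-145\right) - \frac{1}{111023} = \frac{435}{14} - \frac{1}{111023} = \frac{48294991}{1554322}$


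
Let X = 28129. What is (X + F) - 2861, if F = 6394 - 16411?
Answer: 15251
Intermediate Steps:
F = -10017
(X + F) - 2861 = (28129 - 10017) - 2861 = 18112 - 2861 = 15251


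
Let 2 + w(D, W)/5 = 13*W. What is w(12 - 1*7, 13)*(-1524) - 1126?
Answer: -1273666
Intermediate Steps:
w(D, W) = -10 + 65*W (w(D, W) = -10 + 5*(13*W) = -10 + 65*W)
w(12 - 1*7, 13)*(-1524) - 1126 = (-10 + 65*13)*(-1524) - 1126 = (-10 + 845)*(-1524) - 1126 = 835*(-1524) - 1126 = -1272540 - 1126 = -1273666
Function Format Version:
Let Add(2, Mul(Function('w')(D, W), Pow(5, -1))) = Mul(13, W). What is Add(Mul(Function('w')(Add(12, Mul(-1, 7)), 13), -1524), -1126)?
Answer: -1273666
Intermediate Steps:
Function('w')(D, W) = Add(-10, Mul(65, W)) (Function('w')(D, W) = Add(-10, Mul(5, Mul(13, W))) = Add(-10, Mul(65, W)))
Add(Mul(Function('w')(Add(12, Mul(-1, 7)), 13), -1524), -1126) = Add(Mul(Add(-10, Mul(65, 13)), -1524), -1126) = Add(Mul(Add(-10, 845), -1524), -1126) = Add(Mul(835, -1524), -1126) = Add(-1272540, -1126) = -1273666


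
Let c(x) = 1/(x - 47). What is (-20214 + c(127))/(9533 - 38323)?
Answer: 1617119/2303200 ≈ 0.70212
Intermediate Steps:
c(x) = 1/(-47 + x)
(-20214 + c(127))/(9533 - 38323) = (-20214 + 1/(-47 + 127))/(9533 - 38323) = (-20214 + 1/80)/(-28790) = (-20214 + 1/80)*(-1/28790) = -1617119/80*(-1/28790) = 1617119/2303200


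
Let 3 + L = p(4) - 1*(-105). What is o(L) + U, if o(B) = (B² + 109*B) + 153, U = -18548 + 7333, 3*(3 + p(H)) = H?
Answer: 89470/9 ≈ 9941.1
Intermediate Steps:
p(H) = -3 + H/3
U = -11215
L = 301/3 (L = -3 + ((-3 + (⅓)*4) - 1*(-105)) = -3 + ((-3 + 4/3) + 105) = -3 + (-5/3 + 105) = -3 + 310/3 = 301/3 ≈ 100.33)
o(B) = 153 + B² + 109*B
o(L) + U = (153 + (301/3)² + 109*(301/3)) - 11215 = (153 + 90601/9 + 32809/3) - 11215 = 190405/9 - 11215 = 89470/9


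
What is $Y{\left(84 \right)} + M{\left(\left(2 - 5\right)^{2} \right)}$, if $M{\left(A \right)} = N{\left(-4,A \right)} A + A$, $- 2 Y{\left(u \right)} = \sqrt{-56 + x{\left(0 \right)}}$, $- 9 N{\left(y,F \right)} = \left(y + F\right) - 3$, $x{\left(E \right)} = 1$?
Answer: $7 - \frac{i \sqrt{55}}{2} \approx 7.0 - 3.7081 i$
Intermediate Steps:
$N{\left(y,F \right)} = \frac{1}{3} - \frac{F}{9} - \frac{y}{9}$ ($N{\left(y,F \right)} = - \frac{\left(y + F\right) - 3}{9} = - \frac{\left(F + y\right) - 3}{9} = - \frac{-3 + F + y}{9} = \frac{1}{3} - \frac{F}{9} - \frac{y}{9}$)
$Y{\left(u \right)} = - \frac{i \sqrt{55}}{2}$ ($Y{\left(u \right)} = - \frac{\sqrt{-56 + 1}}{2} = - \frac{\sqrt{-55}}{2} = - \frac{i \sqrt{55}}{2}$)
$M{\left(A \right)} = A + A \left(\frac{7}{9} - \frac{A}{9}\right)$ ($M{\left(A \right)} = \left(\frac{1}{3} - \frac{A}{9} - - \frac{4}{9}\right) A + A = \left(\frac{1}{3} - \frac{A}{9} + \frac{4}{9}\right) A + A = \left(\frac{7}{9} - \frac{A}{9}\right) A + A = A \left(\frac{7}{9} - \frac{A}{9}\right) + A = A + A \left(\frac{7}{9} - \frac{A}{9}\right)$)
$Y{\left(84 \right)} + M{\left(\left(2 - 5\right)^{2} \right)} = - \frac{i \sqrt{55}}{2} + \frac{\left(2 - 5\right)^{2} \left(16 - \left(2 - 5\right)^{2}\right)}{9} = - \frac{i \sqrt{55}}{2} + \frac{\left(-3\right)^{2} \left(16 - \left(-3\right)^{2}\right)}{9} = - \frac{i \sqrt{55}}{2} + \frac{1}{9} \cdot 9 \left(16 - 9\right) = - \frac{i \sqrt{55}}{2} + \frac{1}{9} \cdot 9 \cdot 7 = - \frac{i \sqrt{55}}{2} + 7 = 7 - \frac{i \sqrt{55}}{2}$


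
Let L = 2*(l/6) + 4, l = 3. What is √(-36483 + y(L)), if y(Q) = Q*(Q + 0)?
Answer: I*√36458 ≈ 190.94*I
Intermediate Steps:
L = 5 (L = 2*(3/6) + 4 = 2*(3*(⅙)) + 4 = 2*(½) + 4 = 1 + 4 = 5)
y(Q) = Q² (y(Q) = Q*Q = Q²)
√(-36483 + y(L)) = √(-36483 + 5²) = √(-36483 + 25) = √(-36458) = I*√36458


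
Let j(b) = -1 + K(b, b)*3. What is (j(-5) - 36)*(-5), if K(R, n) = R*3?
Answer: 410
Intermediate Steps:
K(R, n) = 3*R
j(b) = -1 + 9*b (j(b) = -1 + (3*b)*3 = -1 + 9*b)
(j(-5) - 36)*(-5) = ((-1 + 9*(-5)) - 36)*(-5) = ((-1 - 45) - 36)*(-5) = (-46 - 36)*(-5) = -82*(-5) = 410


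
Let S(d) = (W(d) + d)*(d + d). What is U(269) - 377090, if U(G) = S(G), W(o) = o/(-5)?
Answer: -1306562/5 ≈ -2.6131e+5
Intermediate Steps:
W(o) = -o/5 (W(o) = o*(-1/5) = -o/5)
S(d) = 8*d**2/5 (S(d) = (-d/5 + d)*(d + d) = (4*d/5)*(2*d) = 8*d**2/5)
U(G) = 8*G**2/5
U(269) - 377090 = (8/5)*269**2 - 377090 = (8/5)*72361 - 377090 = 578888/5 - 377090 = -1306562/5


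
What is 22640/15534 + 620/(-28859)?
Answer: 321868340/224147853 ≈ 1.4360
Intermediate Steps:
22640/15534 + 620/(-28859) = 22640*(1/15534) + 620*(-1/28859) = 11320/7767 - 620/28859 = 321868340/224147853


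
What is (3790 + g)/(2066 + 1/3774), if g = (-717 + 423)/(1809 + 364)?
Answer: 31080309024/16943065705 ≈ 1.8344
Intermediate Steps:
g = -294/2173 ≈ -0.13530
(3790 + g)/(2066 + 1/3774) = (3790 - 294/2173)/(2066 + 1/3774) = 8235376/(2173*(2066 + 1/3774)) = 8235376/(2173*(7797085/3774)) = (8235376/2173)*(3774/7797085) = 31080309024/16943065705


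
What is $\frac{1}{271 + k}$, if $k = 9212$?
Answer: $\frac{1}{9483} \approx 0.00010545$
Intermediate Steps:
$\frac{1}{271 + k} = \frac{1}{271 + 9212} = \frac{1}{9483}$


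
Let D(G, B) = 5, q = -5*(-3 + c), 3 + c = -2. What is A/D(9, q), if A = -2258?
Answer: -2258/5 ≈ -451.60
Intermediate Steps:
c = -5 (c = -3 - 2 = -5)
q = 40 (q = -5*(-3 - 5) = -5*(-8) = 40)
A/D(9, q) = -2258/5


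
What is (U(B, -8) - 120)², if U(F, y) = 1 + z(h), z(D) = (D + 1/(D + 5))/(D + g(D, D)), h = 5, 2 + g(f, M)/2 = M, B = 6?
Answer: 170015521/12100 ≈ 14051.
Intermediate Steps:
g(f, M) = -4 + 2*M
z(D) = (D + 1/(5 + D))/(-4 + 3*D) (z(D) = (D + 1/(D + 5))/(D + (-4 + 2*D)) = (D + 1/(5 + D))/(-4 + 3*D))
U(F, y) = 161/110 (U(F, y) = 1 + (1 + 5² + 5*5)/(-20 + 3*5² + 11*5) = 1 + (1 + 25 + 25)/(-20 + 3*25 + 55) = 1 + 51/(-20 + 75 + 55) = 1 + 51/110 = 161/110)
(U(B, -8) - 120)² = (161/110 - 120)² = (-13039/110)² = 170015521/12100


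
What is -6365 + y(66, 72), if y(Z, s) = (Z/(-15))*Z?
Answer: -33277/5 ≈ -6655.4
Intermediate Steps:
y(Z, s) = -Z²/15 (y(Z, s) = (Z*(-1/15))*Z = (-Z/15)*Z = -Z²/15)
-6365 + y(66, 72) = -6365 - 1/15*66² = -6365 - 1/15*4356 = -6365 - 1452/5 = -33277/5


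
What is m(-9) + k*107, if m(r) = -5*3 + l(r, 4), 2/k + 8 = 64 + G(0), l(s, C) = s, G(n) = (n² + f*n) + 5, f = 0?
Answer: -1250/61 ≈ -20.492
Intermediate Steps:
G(n) = 5 + n² (G(n) = (n² + 0*n) + 5 = (n² + 0) + 5 = n² + 5 = 5 + n²)
k = 2/61 (k = 2/(-8 + (64 + (5 + 0²))) = 2/(-8 + (64 + (5 + 0))) = 2/(-8 + (64 + 5)) = 2/(-8 + 69) = 2/61 ≈ 0.032787)
m(r) = -15 + r (m(r) = -5*3 + r = -15 + r)
m(-9) + k*107 = (-15 - 9) + (2/61)*107 = -24 + 214/61 = -1250/61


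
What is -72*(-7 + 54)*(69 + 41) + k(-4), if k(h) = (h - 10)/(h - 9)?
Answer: -4839106/13 ≈ -3.7224e+5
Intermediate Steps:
k(h) = (-10 + h)/(-9 + h)
-72*(-7 + 54)*(69 + 41) + k(-4) = -72*(-7 + 54)*(69 + 41) + (-10 - 4)/(-9 - 4) = -3384*110 - 14/(-13) = -72*5170 - 1/13*(-14) = -372240 + 14/13 = -4839106/13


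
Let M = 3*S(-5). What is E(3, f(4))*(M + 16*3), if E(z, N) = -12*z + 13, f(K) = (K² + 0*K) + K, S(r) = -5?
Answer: -759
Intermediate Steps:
f(K) = K + K² (f(K) = (K² + 0) + K = K² + K = K + K²)
E(z, N) = 13 - 12*z
M = -15 (M = 3*(-5) = -15)
E(3, f(4))*(M + 16*3) = (13 - 12*3)*(-15 + 16*3) = (13 - 36)*(-15 + 48) = -23*33 = -759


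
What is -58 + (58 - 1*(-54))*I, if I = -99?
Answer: -11146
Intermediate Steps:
-58 + (58 - 1*(-54))*I = -58 + (58 - 1*(-54))*(-99) = -58 + (58 + 54)*(-99) = -58 + 112*(-99) = -58 - 11088 = -11146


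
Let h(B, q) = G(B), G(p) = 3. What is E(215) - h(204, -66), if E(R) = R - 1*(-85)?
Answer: 297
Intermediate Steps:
h(B, q) = 3
E(R) = 85 + R (E(R) = R + 85 = 85 + R)
E(215) - h(204, -66) = (85 + 215) - 1*3 = 300 - 3 = 297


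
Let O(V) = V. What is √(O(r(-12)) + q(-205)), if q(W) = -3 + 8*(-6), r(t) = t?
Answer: 3*I*√7 ≈ 7.9373*I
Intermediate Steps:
q(W) = -51 (q(W) = -3 - 48 = -51)
√(O(r(-12)) + q(-205)) = √(-12 - 51) = √(-63) = 3*I*√7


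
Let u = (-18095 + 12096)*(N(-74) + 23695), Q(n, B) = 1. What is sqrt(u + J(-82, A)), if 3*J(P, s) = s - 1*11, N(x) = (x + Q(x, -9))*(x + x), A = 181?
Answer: I*sqrt(1862634999)/3 ≈ 14386.0*I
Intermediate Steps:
N(x) = 2*x*(1 + x) (N(x) = (x + 1)*(x + x) = (1 + x)*(2*x) = 2*x*(1 + x))
J(P, s) = -11/3 + s/3 (J(P, s) = (s - 1*11)/3 = (s - 11)/3 = (-11 + s)/3 = -11/3 + s/3)
u = -206959501 (u = (-18095 + 12096)*(2*(-74)*(1 - 74) + 23695) = -5999*(2*(-74)*(-73) + 23695) = -5999*(10804 + 23695) = -5999*34499 = -206959501)
sqrt(u + J(-82, A)) = sqrt(-206959501 + (-11/3 + (1/3)*181)) = sqrt(-206959501 + (-11/3 + 181/3)) = sqrt(-206959501 + 170/3) = sqrt(-620878333/3) = I*sqrt(1862634999)/3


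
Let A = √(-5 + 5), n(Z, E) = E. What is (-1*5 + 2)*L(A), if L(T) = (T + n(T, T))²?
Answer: 0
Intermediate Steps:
A = 0 (A = √0 = 0)
L(T) = 4*T² (L(T) = (T + T)² = (2*T)² = 4*T²)
(-1*5 + 2)*L(A) = (-1*5 + 2)*(4*0²) = (-5 + 2)*(4*0) = -3*0 = 0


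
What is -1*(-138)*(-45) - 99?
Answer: -6309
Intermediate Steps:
-1*(-138)*(-45) - 99 = 138*(-45) - 99 = -6210 - 99 = -6309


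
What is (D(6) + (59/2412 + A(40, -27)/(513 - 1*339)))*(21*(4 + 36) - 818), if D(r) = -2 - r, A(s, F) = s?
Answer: -5959723/34974 ≈ -170.40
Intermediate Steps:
(D(6) + (59/2412 + A(40, -27)/(513 - 1*339)))*(21*(4 + 36) - 818) = ((-2 - 1*6) + (59/2412 + 40/(513 - 1*339)))*(21*(4 + 36) - 818) = ((-2 - 6) + (59*(1/2412) + 40/(513 - 339)))*(21*40 - 818) = (-8 + (59/2412 + 40/174))*(840 - 818) = (-8 + (59/2412 + 40*(1/174)))*22 = (-8 + (59/2412 + 20/87))*22 = (-8 + 17791/69948)*22 = -541793/69948*22 = -5959723/34974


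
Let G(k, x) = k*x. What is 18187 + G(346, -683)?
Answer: -218131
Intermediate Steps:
18187 + G(346, -683) = 18187 + 346*(-683) = 18187 - 236318 = -218131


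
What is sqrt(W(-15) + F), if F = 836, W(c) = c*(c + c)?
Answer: sqrt(1286) ≈ 35.861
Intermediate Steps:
W(c) = 2*c**2 (W(c) = c*(2*c) = 2*c**2)
sqrt(W(-15) + F) = sqrt(2*(-15)**2 + 836) = sqrt(2*225 + 836) = sqrt(450 + 836) = sqrt(1286)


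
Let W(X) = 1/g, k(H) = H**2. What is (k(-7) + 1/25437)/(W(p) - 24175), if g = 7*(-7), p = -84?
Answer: -30537143/15066029856 ≈ -0.0020269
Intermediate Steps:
g = -49
W(X) = -1/49 (W(X) = 1/(-49) = -1/49)
(k(-7) + 1/25437)/(W(p) - 24175) = ((-7)**2 + 1/25437)/(-1/49 - 24175) = (49 + 1/25437)/(-1184576/49) = (1246414/25437)*(-49/1184576) = -30537143/15066029856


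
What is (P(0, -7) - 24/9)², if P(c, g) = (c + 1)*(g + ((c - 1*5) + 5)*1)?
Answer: 841/9 ≈ 93.444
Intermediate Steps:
P(c, g) = (1 + c)*(c + g) (P(c, g) = (1 + c)*(g + ((c - 5) + 5)*1) = (1 + c)*(g + ((-5 + c) + 5)*1) = (1 + c)*(g + c*1) = (1 + c)*(g + c) = (1 + c)*(c + g))
(P(0, -7) - 24/9)² = ((0 - 7 + 0² + 0*(-7)) - 24/9)² = ((0 - 7 + 0 + 0) - 24*⅑)² = (-7 - 8/3)² = (-29/3)² = 841/9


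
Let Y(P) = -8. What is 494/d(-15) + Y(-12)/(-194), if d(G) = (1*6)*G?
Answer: -23779/4365 ≈ -5.4477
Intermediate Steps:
d(G) = 6*G
494/d(-15) + Y(-12)/(-194) = 494/((6*(-15))) - 8/(-194) = 494/(-90) - 8*(-1/194) = 494*(-1/90) + 4/97 = -247/45 + 4/97 = -23779/4365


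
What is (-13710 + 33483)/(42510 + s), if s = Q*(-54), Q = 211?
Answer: 6591/10372 ≈ 0.63546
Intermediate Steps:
s = -11394 (s = 211*(-54) = -11394)
(-13710 + 33483)/(42510 + s) = (-13710 + 33483)/(42510 - 11394) = 19773/31116 = 19773*(1/31116) = 6591/10372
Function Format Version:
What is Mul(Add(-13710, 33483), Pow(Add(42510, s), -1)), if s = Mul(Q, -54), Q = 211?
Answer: Rational(6591, 10372) ≈ 0.63546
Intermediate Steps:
s = -11394 (s = Mul(211, -54) = -11394)
Mul(Add(-13710, 33483), Pow(Add(42510, s), -1)) = Mul(Add(-13710, 33483), Pow(Add(42510, -11394), -1)) = Mul(19773, Pow(31116, -1)) = Mul(19773, Rational(1, 31116)) = Rational(6591, 10372)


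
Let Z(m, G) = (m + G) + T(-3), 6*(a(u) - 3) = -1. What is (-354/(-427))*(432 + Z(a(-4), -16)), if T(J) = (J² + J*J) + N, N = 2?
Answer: 155347/427 ≈ 363.81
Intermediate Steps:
T(J) = 2 + 2*J² (T(J) = (J² + J*J) + 2 = (J² + J²) + 2 = 2*J² + 2 = 2 + 2*J²)
a(u) = 17/6 (a(u) = 3 + (⅙)*(-1) = 3 - ⅙ = 17/6)
Z(m, G) = 20 + G + m (Z(m, G) = (m + G) + (2 + 2*(-3)²) = (G + m) + (2 + 2*9) = (G + m) + (2 + 18) = (G + m) + 20 = 20 + G + m)
(-354/(-427))*(432 + Z(a(-4), -16)) = (-354/(-427))*(432 + (20 - 16 + 17/6)) = (-354*(-1/427))*(432 + 41/6) = (354/427)*(2633/6) = 155347/427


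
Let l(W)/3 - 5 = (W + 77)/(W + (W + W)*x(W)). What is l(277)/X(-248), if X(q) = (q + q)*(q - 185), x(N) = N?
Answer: 769029/11005786160 ≈ 6.9875e-5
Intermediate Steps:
X(q) = 2*q*(-185 + q) (X(q) = (2*q)*(-185 + q) = 2*q*(-185 + q))
l(W) = 15 + 3*(77 + W)/(W + 2*W**2) (l(W) = 15 + 3*((W + 77)/(W + (W + W)*W)) = 15 + 3*((77 + W)/(W + (2*W)*W)) = 15 + 3*((77 + W)/(W + 2*W**2)) = 15 + 3*(77 + W)/(W + 2*W**2))
l(277)/X(-248) = (3*(77 + 6*277 + 10*277**2)/(277*(1 + 2*277)))/((2*(-248)*(-185 - 248))) = (3*(1/277)*(77 + 1662 + 10*76729)/(1 + 554))/((2*(-248)*(-433))) = (3*(1/277)*(77 + 1662 + 767290)/555)/214768 = (3*(1/277)*(1/555)*769029)*(1/214768) = (769029/51245)*(1/214768) = 769029/11005786160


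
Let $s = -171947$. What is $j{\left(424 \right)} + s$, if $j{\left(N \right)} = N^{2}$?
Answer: $7829$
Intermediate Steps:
$j{\left(424 \right)} + s = 424^{2} - 171947 = 179776 - 171947 = 7829$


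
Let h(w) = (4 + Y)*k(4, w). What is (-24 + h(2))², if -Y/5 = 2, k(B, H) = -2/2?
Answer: 324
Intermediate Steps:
k(B, H) = -1 (k(B, H) = -2*½ = -1)
Y = -10 (Y = -5*2 = -10)
h(w) = 6 (h(w) = (4 - 10)*(-1) = -6*(-1) = 6)
(-24 + h(2))² = (-24 + 6)² = (-18)² = 324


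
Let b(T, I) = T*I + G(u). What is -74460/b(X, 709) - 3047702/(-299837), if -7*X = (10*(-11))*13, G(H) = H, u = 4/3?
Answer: 4400581546228/455997806503 ≈ 9.6505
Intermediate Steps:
u = 4/3 (u = 4*(⅓) = 4/3 ≈ 1.3333)
X = 1430/7 (X = -10*(-11)*13/7 = -(-110)*13/7 = -⅐*(-1430) = 1430/7 ≈ 204.29)
b(T, I) = 4/3 + I*T (b(T, I) = T*I + 4/3 = I*T + 4/3 = 4/3 + I*T)
-74460/b(X, 709) - 3047702/(-299837) = -74460/(4/3 + 709*(1430/7)) - 3047702/(-299837) = -74460/(4/3 + 1013870/7) - 3047702*(-1/299837) = -74460/3041638/21 + 3047702/299837 = -74460*21/3041638 + 3047702/299837 = -781830/1520819 + 3047702/299837 = 4400581546228/455997806503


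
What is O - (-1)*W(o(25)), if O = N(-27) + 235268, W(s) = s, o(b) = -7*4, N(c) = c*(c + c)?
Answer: 236698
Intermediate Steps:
N(c) = 2*c² (N(c) = c*(2*c) = 2*c²)
o(b) = -28
O = 236726 (O = 2*(-27)² + 235268 = 2*729 + 235268 = 1458 + 235268 = 236726)
O - (-1)*W(o(25)) = 236726 - (-1)*(-28) = 236726 - 1*28 = 236726 - 28 = 236698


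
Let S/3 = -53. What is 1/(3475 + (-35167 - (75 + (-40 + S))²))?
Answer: -1/47068 ≈ -2.1246e-5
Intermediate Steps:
S = -159 (S = 3*(-53) = -159)
1/(3475 + (-35167 - (75 + (-40 + S))²)) = 1/(3475 + (-35167 - (75 + (-40 - 159))²)) = 1/(3475 + (-35167 - (75 - 199)²)) = 1/(3475 + (-35167 - 1*(-124)²)) = 1/(3475 + (-35167 - 1*15376)) = 1/(3475 + (-35167 - 15376)) = 1/(3475 - 50543) = 1/(-47068) = -1/47068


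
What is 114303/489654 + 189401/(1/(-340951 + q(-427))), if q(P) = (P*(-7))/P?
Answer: -10540257101098343/163218 ≈ -6.4578e+10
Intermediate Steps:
q(P) = -7 (q(P) = (-7*P)/P = -7)
114303/489654 + 189401/(1/(-340951 + q(-427))) = 114303/489654 + 189401/(1/(-340951 - 7)) = 114303*(1/489654) + 189401/(1/(-340958)) = 38101/163218 + 189401/(-1/340958) = 38101/163218 + 189401*(-340958) = 38101/163218 - 64577786158 = -10540257101098343/163218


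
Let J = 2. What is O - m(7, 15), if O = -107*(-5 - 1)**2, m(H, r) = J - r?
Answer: -3839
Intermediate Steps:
m(H, r) = 2 - r
O = -3852 (O = -107*(-6)**2 = -107*36 = -3852)
O - m(7, 15) = -3852 - (2 - 1*15) = -3852 - (2 - 15) = -3852 - 1*(-13) = -3852 + 13 = -3839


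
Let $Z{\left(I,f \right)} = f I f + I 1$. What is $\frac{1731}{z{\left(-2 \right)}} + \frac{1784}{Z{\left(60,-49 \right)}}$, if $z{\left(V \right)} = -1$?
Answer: $- \frac{31183742}{18015} \approx -1731.0$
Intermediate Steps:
$Z{\left(I,f \right)} = I + I f^{2}$ ($Z{\left(I,f \right)} = I f f + I = I f^{2} + I = I + I f^{2}$)
$\frac{1731}{z{\left(-2 \right)}} + \frac{1784}{Z{\left(60,-49 \right)}} = \frac{1731}{-1} + \frac{1784}{60 \left(1 + \left(-49\right)^{2}\right)} = 1731 \left(-1\right) + \frac{1784}{60 \left(1 + 2401\right)} = -1731 + \frac{1784}{60 \cdot 2402} = -1731 + \frac{1784}{144120} = -1731 + 1784 \cdot \frac{1}{144120} = -1731 + \frac{223}{18015} = - \frac{31183742}{18015}$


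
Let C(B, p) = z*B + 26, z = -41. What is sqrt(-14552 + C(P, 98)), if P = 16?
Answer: I*sqrt(15182) ≈ 123.22*I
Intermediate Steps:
C(B, p) = 26 - 41*B (C(B, p) = -41*B + 26 = 26 - 41*B)
sqrt(-14552 + C(P, 98)) = sqrt(-14552 + (26 - 41*16)) = sqrt(-14552 + (26 - 656)) = sqrt(-14552 - 630) = sqrt(-15182) = I*sqrt(15182)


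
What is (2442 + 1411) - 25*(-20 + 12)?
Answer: 4053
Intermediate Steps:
(2442 + 1411) - 25*(-20 + 12) = 3853 - 25*(-8) = 3853 + 200 = 4053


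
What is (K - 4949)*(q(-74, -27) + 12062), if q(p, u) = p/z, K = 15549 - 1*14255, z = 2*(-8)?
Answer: -352828115/8 ≈ -4.4103e+7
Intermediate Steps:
z = -16
K = 1294 (K = 15549 - 14255 = 1294)
q(p, u) = -p/16 (q(p, u) = p/(-16) = p*(-1/16) = -p/16)
(K - 4949)*(q(-74, -27) + 12062) = (1294 - 4949)*(-1/16*(-74) + 12062) = -3655*(37/8 + 12062) = -3655*96533/8 = -352828115/8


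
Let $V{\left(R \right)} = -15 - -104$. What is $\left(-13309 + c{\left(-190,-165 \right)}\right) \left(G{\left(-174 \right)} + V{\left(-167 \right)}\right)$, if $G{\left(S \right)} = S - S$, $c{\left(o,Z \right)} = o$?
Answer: $-1201411$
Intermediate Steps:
$V{\left(R \right)} = 89$ ($V{\left(R \right)} = -15 + 104 = 89$)
$G{\left(S \right)} = 0$
$\left(-13309 + c{\left(-190,-165 \right)}\right) \left(G{\left(-174 \right)} + V{\left(-167 \right)}\right) = \left(-13309 - 190\right) \left(0 + 89\right) = \left(-13499\right) 89 = -1201411$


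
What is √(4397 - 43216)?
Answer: I*√38819 ≈ 197.03*I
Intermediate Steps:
√(4397 - 43216) = √(-38819) = I*√38819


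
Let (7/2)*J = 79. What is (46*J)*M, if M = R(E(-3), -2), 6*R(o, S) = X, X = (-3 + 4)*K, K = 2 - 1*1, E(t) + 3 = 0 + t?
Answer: 3634/21 ≈ 173.05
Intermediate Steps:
J = 158/7 (J = (2/7)*79 = 158/7 ≈ 22.571)
E(t) = -3 + t (E(t) = -3 + (0 + t) = -3 + t)
K = 1 (K = 2 - 1 = 1)
X = 1 (X = (-3 + 4)*1 = 1*1 = 1)
R(o, S) = ⅙ (R(o, S) = (⅙)*1 = ⅙)
M = ⅙ ≈ 0.16667
(46*J)*M = (46*(158/7))*(⅙) = (7268/7)*(⅙) = 3634/21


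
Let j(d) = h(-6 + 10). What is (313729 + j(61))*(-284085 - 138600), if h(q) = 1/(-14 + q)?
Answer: -265217000193/2 ≈ -1.3261e+11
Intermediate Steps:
j(d) = -1/10 (j(d) = 1/(-14 + (-6 + 10)) = 1/(-14 + 4) = 1/(-10) = -1/10)
(313729 + j(61))*(-284085 - 138600) = (313729 - 1/10)*(-284085 - 138600) = (3137289/10)*(-422685) = -265217000193/2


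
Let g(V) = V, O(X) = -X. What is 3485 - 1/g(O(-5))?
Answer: 17424/5 ≈ 3484.8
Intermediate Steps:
3485 - 1/g(O(-5)) = 3485 - 1/((-1*(-5))) = 3485 - 1/5 = 3485 - 1*⅕ = 3485 - ⅕ = 17424/5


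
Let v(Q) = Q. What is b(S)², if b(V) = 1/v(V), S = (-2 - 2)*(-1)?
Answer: 1/16 ≈ 0.062500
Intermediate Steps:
S = 4 (S = -4*(-1) = 4)
b(V) = 1/V
b(S)² = (1/4)² = (¼)² = 1/16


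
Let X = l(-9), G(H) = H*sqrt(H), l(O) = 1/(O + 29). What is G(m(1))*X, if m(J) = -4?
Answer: -2*I/5 ≈ -0.4*I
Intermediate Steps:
l(O) = 1/(29 + O)
G(H) = H**(3/2)
X = 1/20 (X = 1/(29 - 9) = 1/20 ≈ 0.050000)
G(m(1))*X = (-4)**(3/2)*(1/20) = -8*I*(1/20) = -2*I/5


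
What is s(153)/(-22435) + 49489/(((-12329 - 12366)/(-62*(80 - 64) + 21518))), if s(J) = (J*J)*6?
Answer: -414421692684/10073315 ≈ -41141.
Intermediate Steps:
s(J) = 6*J**2 (s(J) = J**2*6 = 6*J**2)
s(153)/(-22435) + 49489/(((-12329 - 12366)/(-62*(80 - 64) + 21518))) = (6*153**2)/(-22435) + 49489/(((-12329 - 12366)/(-62*(80 - 64) + 21518))) = (6*23409)*(-1/22435) + 49489/((-24695/(-62*16 + 21518))) = 140454*(-1/22435) + 49489/((-24695/(-992 + 21518))) = -140454/22435 + 49489/((-24695/20526)) = -140454/22435 + 49489/((-24695*1/20526)) = -140454/22435 + 49489/(-2245/1866) = -140454/22435 + 49489*(-1866/2245) = -140454/22435 - 92346474/2245 = -414421692684/10073315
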